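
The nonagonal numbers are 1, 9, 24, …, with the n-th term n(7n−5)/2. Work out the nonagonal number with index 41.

5781

The 41st nonagonal number is n(7n−5)/2 with n = 41.
41·(7·41 − 5)/2 = 41·282/2 = 41·141 = 5781.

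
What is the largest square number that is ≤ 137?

Solve n² ≤ 137 for integer n.
n = 11 gives 121 ≤ 137, while n = 12 gives 144 > 137; so the answer is 121.

121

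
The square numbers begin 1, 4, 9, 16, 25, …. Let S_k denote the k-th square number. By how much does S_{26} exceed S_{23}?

26² = 676 and 23² = 529.
Difference: 676 − 529 = 147.

147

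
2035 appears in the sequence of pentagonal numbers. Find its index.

37

Set n(3n−1)/2 = 2035, giving 3n² − n − 4070 = 0.
So n = (1 + 221) / 6 = 222/6 = 37.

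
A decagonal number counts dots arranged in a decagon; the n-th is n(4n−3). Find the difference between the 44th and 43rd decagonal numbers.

Consecutive decagonal numbers differ by 8n − 7: here 8·44 − 7 = 345.

345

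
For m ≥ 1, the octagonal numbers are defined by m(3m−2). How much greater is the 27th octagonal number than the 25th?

27·(3·27 − 2) = 2133 and 25·(3·25 − 2) = 1825.
Difference: 2133 − 1825 = 308.

308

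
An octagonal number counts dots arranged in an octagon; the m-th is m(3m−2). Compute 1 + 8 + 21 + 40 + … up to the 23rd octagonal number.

Σ i(3i−2) = 3Σi² − 2Σi over i = 1..23.
Σi = 276 and Σi² = 4324.
3·4324 − 2·276 = 12420.

12420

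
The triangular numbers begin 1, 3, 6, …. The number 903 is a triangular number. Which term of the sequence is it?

42

Set n(n+1)/2 = 903, giving n² + n − 1806 = 0.
So n = (-1 + 85) / 2 = 84/2 = 42.
Check: 42·43/2 = 903. ✓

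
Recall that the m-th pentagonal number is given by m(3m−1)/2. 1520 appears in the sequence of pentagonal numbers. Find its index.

32

Set n(3n−1)/2 = 1520, giving 3n² − n − 3040 = 0.
So n = (1 + 191) / 6 = 192/6 = 32.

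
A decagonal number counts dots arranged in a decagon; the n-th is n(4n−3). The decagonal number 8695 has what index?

Set n(4n−3) = 8695, giving 4n² − 3n − 8695 = 0.
The discriminant is 9 + 16·8695 = 139129, and √139129 = 373.
So n = (3 + 373) / 8 = 376/8 = 47.

47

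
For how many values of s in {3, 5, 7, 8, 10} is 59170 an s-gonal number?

1

s = 3: P(3, 343) = 58996 and P(3, 344) = 59340; 59170 is not s-gonal.
s = 5: P(5, 198) = 58707 and P(5, 199) = 59302; 59170 is not s-gonal.
s = 7: P(7, 154) = 59059 and P(7, 155) = 59830; 59170 is not s-gonal.
s = 8: P(8, 140) = 58520 and P(8, 141) = 59361; 59170 is not s-gonal.
s = 10: P(10, 122) = 59170. ✓
Hits: s ∈ {10} → 1.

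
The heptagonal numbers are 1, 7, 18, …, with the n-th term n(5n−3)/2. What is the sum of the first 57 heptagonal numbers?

Σ i(5i−3)/2 = (5Σi² − 3Σi) / 2 over i = 1..57.
Σi = 1653 and Σi² = 63365.
(5·63365 − 3·1653) / 2 = 311866/2 = 155933.

155933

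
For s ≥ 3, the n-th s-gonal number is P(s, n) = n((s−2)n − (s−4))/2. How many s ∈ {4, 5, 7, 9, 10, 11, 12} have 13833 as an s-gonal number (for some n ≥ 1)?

s = 4: P(4, 117) = 13689 and P(4, 118) = 13924; 13833 is not s-gonal.
s = 5: P(5, 96) = 13776 and P(5, 97) = 14065; 13833 is not s-gonal.
s = 7: P(7, 74) = 13579 and P(7, 75) = 13950; 13833 is not s-gonal.
s = 9: P(9, 63) = 13734 and P(9, 64) = 14176; 13833 is not s-gonal.
s = 10: P(10, 59) = 13747 and P(10, 60) = 14220; 13833 is not s-gonal.
s = 11: P(11, 55) = 13420 and P(11, 56) = 13916; 13833 is not s-gonal.
s = 12: P(12, 53) = 13833. ✓
Hits: s ∈ {12} → 1.

1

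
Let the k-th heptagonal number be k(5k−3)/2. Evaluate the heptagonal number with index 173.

74563

The 173rd heptagonal number is n(5n−3)/2 with n = 173.
173·(5·173 − 3)/2 = 173·862/2 = 173·431 = 74563.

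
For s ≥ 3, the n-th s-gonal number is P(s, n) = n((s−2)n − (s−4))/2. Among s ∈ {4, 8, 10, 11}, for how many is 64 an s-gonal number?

1

s = 4: P(4, 8) = 64. ✓
s = 8: P(8, 4) = 40 and P(8, 5) = 65; 64 is not s-gonal.
s = 10: P(10, 4) = 52 and P(10, 5) = 85; 64 is not s-gonal.
s = 11: P(11, 4) = 58 and P(11, 5) = 95; 64 is not s-gonal.
Hits: s ∈ {4} → 1.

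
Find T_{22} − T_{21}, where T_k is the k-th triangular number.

22

Consecutive triangular numbers differ by n: T_{22} − T_{21} = 22.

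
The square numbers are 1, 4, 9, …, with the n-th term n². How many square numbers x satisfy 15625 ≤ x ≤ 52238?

The n-th square number is n².
Smallest index with value ≥ 15625: n = 125 (giving 15625).
Largest index with value ≤ 52238: n = 228 (giving 51984).
Indices 125 through 228: 104 terms.

104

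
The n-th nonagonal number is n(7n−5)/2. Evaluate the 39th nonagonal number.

5226

The 39th nonagonal number is n(7n−5)/2 with n = 39.
39·(7·39 − 5)/2 = 39·268/2 = 39·134 = 5226.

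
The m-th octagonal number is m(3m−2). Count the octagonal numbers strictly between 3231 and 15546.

The n-th octagonal number is n(3n−2).
Smallest index with value > 3231: n = 34 (giving 3400).
Largest index with value < 15546: n = 72 (giving 15408).
Indices 34 through 72: 39 terms.

39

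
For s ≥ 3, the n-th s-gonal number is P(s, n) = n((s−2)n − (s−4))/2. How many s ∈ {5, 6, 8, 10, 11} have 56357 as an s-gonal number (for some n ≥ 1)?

s = 5: P(5, 194) = 56357. ✓
s = 6: P(6, 168) = 56280 and P(6, 169) = 56953; 56357 is not s-gonal.
s = 8: P(8, 137) = 56033 and P(8, 138) = 56856; 56357 is not s-gonal.
s = 10: P(10, 119) = 56287 and P(10, 120) = 57240; 56357 is not s-gonal.
s = 11: P(11, 112) = 56056 and P(11, 113) = 57065; 56357 is not s-gonal.
Hits: s ∈ {5} → 1.

1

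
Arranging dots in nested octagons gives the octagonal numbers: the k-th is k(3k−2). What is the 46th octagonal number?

6256

The 46th octagonal number is n(3n−2) with n = 46.
46·(3·46 − 2) = 46·136 = 6256.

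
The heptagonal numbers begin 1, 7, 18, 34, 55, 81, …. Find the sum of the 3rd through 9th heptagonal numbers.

Σ i(5i−3)/2 = (5Σi² − 3Σi) / 2 over i = 3..9.
Σi = 45 − 3 = 42 and Σi² = 285 − 5 = 280.
(5·280 − 3·42) / 2 = 1274/2 = 637.

637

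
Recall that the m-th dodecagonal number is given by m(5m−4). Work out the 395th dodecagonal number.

778545

The 395th dodecagonal number is n(5n−4) with n = 395.
395·(5·395 − 4) = 395·1971 = 778545.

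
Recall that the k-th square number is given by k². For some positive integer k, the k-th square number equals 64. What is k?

8

We need n² = 64, so n = √64 = 8.
Check: 8² = 64. ✓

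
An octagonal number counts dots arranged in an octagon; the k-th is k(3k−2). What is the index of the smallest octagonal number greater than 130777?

210

Solve n(3n−2) > 130777 for integer n.
The largest n with value ≤ 130777 is 209 (since 130625 ≤ 130777 < 131880), so the first above is n = 210, value 131880.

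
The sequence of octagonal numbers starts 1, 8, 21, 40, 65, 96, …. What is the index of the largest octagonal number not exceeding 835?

Solve n(3n−2) ≤ 835 for integer n.
n = 17 gives 833 ≤ 835, while n = 18 gives 936 > 835; so the answer is index 17.

17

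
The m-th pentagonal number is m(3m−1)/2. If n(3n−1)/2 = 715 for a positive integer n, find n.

22

Set n(3n−1)/2 = 715, giving 3n² − n − 1430 = 0.
The discriminant is 1 + 24·715 = 17161, and √17161 = 131.
So n = (1 + 131) / 6 = 132/6 = 22.
Check: 22·(3·22 − 1)/2 = 715. ✓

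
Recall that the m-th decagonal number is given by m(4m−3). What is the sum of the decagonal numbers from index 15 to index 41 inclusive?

Σ i(4i−3) = 4Σi² − 3Σi over i = 15..41.
Σi = 861 − 105 = 756 and Σi² = 23821 − 1015 = 22806.
4·22806 − 3·756 = 88956.

88956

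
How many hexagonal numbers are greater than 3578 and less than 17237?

The n-th hexagonal number is n(2n−1).
Smallest index with value > 3578: n = 43 (giving 3655).
Largest index with value < 17237: n = 93 (giving 17205).
Indices 43 through 93: 51 terms.

51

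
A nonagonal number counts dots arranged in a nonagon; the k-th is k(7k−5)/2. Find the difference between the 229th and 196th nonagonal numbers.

49005

229·(7·229 − 5)/2 = 182971 and 196·(7·196 − 5)/2 = 133966.
Difference: 182971 − 133966 = 49005.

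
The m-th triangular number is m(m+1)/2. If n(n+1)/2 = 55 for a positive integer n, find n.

10

Set n(n+1)/2 = 55, giving n² + n − 110 = 0.
The discriminant is 1 + 8·55 = 441, and √441 = 21.
So n = (-1 + 21) / 2 = 20/2 = 10.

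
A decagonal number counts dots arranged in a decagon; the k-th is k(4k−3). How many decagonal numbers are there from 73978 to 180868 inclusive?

77

The n-th decagonal number is n(4n−3).
Smallest index with value ≥ 73978: n = 137 (giving 74665).
Largest index with value ≤ 180868: n = 213 (giving 180837).
Indices 137 through 213: 77 terms.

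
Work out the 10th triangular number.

The 10th triangular number is n(n+1)/2 with n = 10.
10·11/2 = 110/2 = 55.

55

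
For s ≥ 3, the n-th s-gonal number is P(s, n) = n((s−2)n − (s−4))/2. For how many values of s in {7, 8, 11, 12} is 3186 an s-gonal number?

2

s = 7: P(7, 36) = 3186. ✓
s = 8: P(8, 32) = 3008 and P(8, 33) = 3201; 3186 is not s-gonal.
s = 11: P(11, 27) = 3186. ✓
s = 12: P(12, 25) = 3025 and P(12, 26) = 3276; 3186 is not s-gonal.
Hits: s ∈ {7, 11} → 2.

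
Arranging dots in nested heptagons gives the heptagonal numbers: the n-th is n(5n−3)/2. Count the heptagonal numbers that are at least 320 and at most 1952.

The n-th heptagonal number is n(5n−3)/2.
Smallest index with value ≥ 320: n = 12 (giving 342).
Largest index with value ≤ 1952: n = 28 (giving 1918).
Indices 12 through 28: 17 terms.

17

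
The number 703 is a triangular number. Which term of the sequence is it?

Set n(n+1)/2 = 703, giving n² + n − 1406 = 0.
So n = (-1 + 75) / 2 = 74/2 = 37.
Check: 37·38/2 = 703. ✓

37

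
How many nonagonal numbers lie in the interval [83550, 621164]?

The n-th nonagonal number is n(7n−5)/2.
Smallest index with value ≥ 83550: n = 155 (giving 83700).
Largest index with value ≤ 621164: n = 421 (giving 619291).
Indices 155 through 421: 267 terms.

267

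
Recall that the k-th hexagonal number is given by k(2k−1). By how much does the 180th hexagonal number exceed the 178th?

180·(2·180 − 1) = 64620 and 178·(2·178 − 1) = 63190.
Difference: 64620 − 63190 = 1430.

1430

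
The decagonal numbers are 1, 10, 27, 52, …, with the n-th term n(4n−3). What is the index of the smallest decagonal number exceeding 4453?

Solve n(4n−3) > 4453 for integer n.
The largest n with value ≤ 4453 is 33 (since 4257 ≤ 4453 < 4522), so the first above is n = 34, value 4522.

34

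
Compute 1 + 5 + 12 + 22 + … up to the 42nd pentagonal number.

Σ i(3i−1)/2 = (3Σi² − Σi) / 2 over i = 1..42.
Σi = 903 and Σi² = 25585.
(3·25585 − 1·903) / 2 = 75852/2 = 37926.

37926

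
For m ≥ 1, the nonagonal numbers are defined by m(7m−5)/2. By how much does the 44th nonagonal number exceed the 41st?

885

44·(7·44 − 5)/2 = 6666 and 41·(7·41 − 5)/2 = 5781.
Difference: 6666 − 5781 = 885.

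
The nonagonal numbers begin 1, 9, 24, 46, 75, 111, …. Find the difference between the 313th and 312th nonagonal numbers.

2185

Consecutive nonagonal numbers differ by 7n − 6: here 7·313 − 6 = 2185.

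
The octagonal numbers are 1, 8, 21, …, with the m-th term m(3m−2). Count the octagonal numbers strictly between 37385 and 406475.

257

The n-th octagonal number is n(3n−2).
Smallest index with value > 37385: n = 112 (giving 37408).
Largest index with value < 406475: n = 368 (giving 405536).
Indices 112 through 368: 257 terms.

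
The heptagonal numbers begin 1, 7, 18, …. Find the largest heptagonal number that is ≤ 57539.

57532

Solve n(5n−3)/2 ≤ 57539 for integer n.
n = 152 gives 57532 ≤ 57539, while n = 153 gives 58293 > 57539; so the answer is 57532.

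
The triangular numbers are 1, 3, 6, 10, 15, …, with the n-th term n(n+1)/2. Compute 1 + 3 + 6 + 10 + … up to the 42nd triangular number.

Σ i(i+1)/2 = (Σi² + Σi) / 2 over i = 1..42.
Σi = 903 and Σi² = 25585.
(1·25585 + 1·903) / 2 = 26488/2 = 13244.

13244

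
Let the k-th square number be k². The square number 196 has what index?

We need n² = 196, so n = √196 = 14.

14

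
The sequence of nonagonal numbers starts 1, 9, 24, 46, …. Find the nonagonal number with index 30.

The 30th nonagonal number is n(7n−5)/2 with n = 30.
30·(7·30 − 5)/2 = 30·205/2 = 3075.

3075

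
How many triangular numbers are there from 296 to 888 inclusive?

18

The n-th triangular number is n(n+1)/2.
Smallest index with value ≥ 296: n = 24 (giving 300).
Largest index with value ≤ 888: n = 41 (giving 861).
Indices 24 through 41: 18 terms.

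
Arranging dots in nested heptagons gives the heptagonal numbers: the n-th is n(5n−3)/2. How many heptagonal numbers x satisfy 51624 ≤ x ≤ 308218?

The n-th heptagonal number is n(5n−3)/2.
Smallest index with value ≥ 51624: n = 144 (giving 51624).
Largest index with value ≤ 308218: n = 351 (giving 307476).
Indices 144 through 351: 208 terms.

208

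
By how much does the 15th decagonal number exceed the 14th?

Consecutive decagonal numbers differ by 8n − 7: here 8·15 − 7 = 113.

113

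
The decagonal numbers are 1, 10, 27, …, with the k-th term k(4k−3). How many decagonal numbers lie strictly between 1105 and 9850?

The n-th decagonal number is n(4n−3).
Smallest index with value > 1105: n = 18 (giving 1242).
Largest index with value < 9850: n = 49 (giving 9457).
Indices 18 through 49: 32 terms.

32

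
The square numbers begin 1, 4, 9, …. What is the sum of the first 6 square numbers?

91

Σ_{i=1}^{6} i² = 6·7·13/6 = 91.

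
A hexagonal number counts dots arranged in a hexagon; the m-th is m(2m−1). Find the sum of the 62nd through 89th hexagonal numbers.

320754

Σ i(2i−1) = 2Σi² − Σi over i = 62..89.
Σi = 4005 − 1891 = 2114 and Σi² = 238965 − 77531 = 161434.
2·161434 − 1·2114 = 320754.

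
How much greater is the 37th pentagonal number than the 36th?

Consecutive pentagonal numbers differ by 3n − 2: here 3·37 − 2 = 109.

109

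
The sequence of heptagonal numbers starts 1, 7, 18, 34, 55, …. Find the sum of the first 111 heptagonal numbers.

Σ i(5i−3)/2 = (5Σi² − 3Σi) / 2 over i = 1..111.
Σi = 6216 and Σi² = 462056.
(5·462056 − 3·6216) / 2 = 2291632/2 = 1145816.

1145816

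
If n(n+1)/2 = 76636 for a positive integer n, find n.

Set n(n+1)/2 = 76636, giving n² + n − 153272 = 0.
The discriminant is 1 + 8·76636 = 613089, and √613089 = 783.
So n = (-1 + 783) / 2 = 782/2 = 391.

391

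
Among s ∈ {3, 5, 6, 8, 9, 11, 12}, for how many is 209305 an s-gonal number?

1

s = 3: P(3, 646) = 208981 and P(3, 647) = 209628; 209305 is not s-gonal.
s = 5: P(5, 373) = 208507 and P(5, 374) = 209627; 209305 is not s-gonal.
s = 6: P(6, 323) = 208335 and P(6, 324) = 209628; 209305 is not s-gonal.
s = 8: P(8, 264) = 208560 and P(8, 265) = 210145; 209305 is not s-gonal.
s = 9: P(9, 244) = 207766 and P(9, 245) = 209475; 209305 is not s-gonal.
s = 11: P(11, 216) = 209196 and P(11, 217) = 211141; 209305 is not s-gonal.
s = 12: P(12, 205) = 209305. ✓
Hits: s ∈ {12} → 1.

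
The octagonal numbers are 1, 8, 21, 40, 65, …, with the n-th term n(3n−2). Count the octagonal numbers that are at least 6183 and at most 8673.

9

The n-th octagonal number is n(3n−2).
Smallest index with value ≥ 6183: n = 46 (giving 6256).
Largest index with value ≤ 8673: n = 54 (giving 8640).
Indices 46 through 54: 9 terms.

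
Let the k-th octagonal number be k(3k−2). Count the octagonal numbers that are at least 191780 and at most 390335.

108

The n-th octagonal number is n(3n−2).
Smallest index with value ≥ 191780: n = 254 (giving 193040).
Largest index with value ≤ 390335: n = 361 (giving 390241).
Indices 254 through 361: 108 terms.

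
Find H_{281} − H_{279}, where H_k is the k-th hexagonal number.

2238

281·(2·281 − 1) = 157641 and 279·(2·279 − 1) = 155403.
Difference: 157641 − 155403 = 2238.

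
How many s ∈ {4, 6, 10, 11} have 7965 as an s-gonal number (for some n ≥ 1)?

s = 4: P(4, 89) = 7921 and P(4, 90) = 8100; 7965 is not s-gonal.
s = 6: P(6, 63) = 7875 and P(6, 64) = 8128; 7965 is not s-gonal.
s = 10: P(10, 45) = 7965. ✓
s = 11: P(11, 42) = 7791 and P(11, 43) = 8170; 7965 is not s-gonal.
Hits: s ∈ {10} → 1.

1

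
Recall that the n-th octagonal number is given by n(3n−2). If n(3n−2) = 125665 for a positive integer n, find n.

205

Set n(3n−2) = 125665, giving 3n² − 2n − 125665 = 0.
The discriminant is 4 + 12·125665 = 1507984, and √1507984 = 1228.
So n = (2 + 1228) / 6 = 1230/6 = 205.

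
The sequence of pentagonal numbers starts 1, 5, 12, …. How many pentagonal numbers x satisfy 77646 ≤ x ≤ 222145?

158

The n-th pentagonal number is n(3n−1)/2.
Smallest index with value ≥ 77646: n = 228 (giving 77862).
Largest index with value ≤ 222145: n = 385 (giving 222145).
Indices 228 through 385: 158 terms.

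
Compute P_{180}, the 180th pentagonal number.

48510

The 180th pentagonal number is n(3n−1)/2 with n = 180.
180·(3·180 − 1)/2 = 180·539/2 = 48510.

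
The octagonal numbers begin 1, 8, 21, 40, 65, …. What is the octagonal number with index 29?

2465

29·(3·29 − 2) = 29·85 = 2465.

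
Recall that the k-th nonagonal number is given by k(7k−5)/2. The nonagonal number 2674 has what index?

28

Set n(7n−5)/2 = 2674, giving 7n² − 5n − 5348 = 0.
The discriminant is 25 + 56·2674 = 149769, and √149769 = 387.
So n = (5 + 387) / 14 = 392/14 = 28.
Check: 28·(7·28 − 5)/2 = 2674. ✓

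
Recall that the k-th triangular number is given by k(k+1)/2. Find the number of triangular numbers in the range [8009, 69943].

247

The n-th triangular number is n(n+1)/2.
Smallest index with value ≥ 8009: n = 127 (giving 8128).
Largest index with value ≤ 69943: n = 373 (giving 69751).
Indices 127 through 373: 247 terms.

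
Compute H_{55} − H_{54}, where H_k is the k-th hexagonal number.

217

Consecutive hexagonal numbers differ by 4n − 3: here 4·55 − 3 = 217.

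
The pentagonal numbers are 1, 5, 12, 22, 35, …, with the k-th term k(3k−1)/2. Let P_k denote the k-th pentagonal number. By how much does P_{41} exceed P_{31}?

41·(3·41 − 1)/2 = 2501 and 31·(3·31 − 1)/2 = 1426.
Difference: 2501 − 1426 = 1075.

1075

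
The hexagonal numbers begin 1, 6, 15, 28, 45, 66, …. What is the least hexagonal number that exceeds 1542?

1653

Solve n(2n−1) > 1542 for integer n.
The largest n with value ≤ 1542 is 28 (since 1540 ≤ 1542 < 1653), so the first above is n = 29, value 1653.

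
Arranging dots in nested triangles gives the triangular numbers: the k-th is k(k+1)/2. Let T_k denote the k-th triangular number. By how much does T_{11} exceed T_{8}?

11·12/2 = 66 and 8·9/2 = 36.
Difference: 66 − 36 = 30.

30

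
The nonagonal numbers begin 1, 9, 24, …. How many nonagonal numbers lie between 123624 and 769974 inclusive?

The n-th nonagonal number is n(7n−5)/2.
Smallest index with value ≥ 123624: n = 189 (giving 124551).
Largest index with value ≤ 769974: n = 469 (giving 768691).
Indices 189 through 469: 281 terms.

281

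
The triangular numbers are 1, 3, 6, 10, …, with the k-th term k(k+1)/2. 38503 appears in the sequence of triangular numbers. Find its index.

277

Set n(n+1)/2 = 38503, giving n² + n − 77006 = 0.
The discriminant is 1 + 8·38503 = 308025, and √308025 = 555.
So n = (-1 + 555) / 2 = 554/2 = 277.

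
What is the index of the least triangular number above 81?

13

Solve n(n+1)/2 > 81 for integer n.
The largest n with value ≤ 81 is 12 (since 78 ≤ 81 < 91), so the first above is n = 13, value 91.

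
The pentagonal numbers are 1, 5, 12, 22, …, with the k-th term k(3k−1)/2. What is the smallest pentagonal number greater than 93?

117

Solve n(3n−1)/2 > 93 for integer n.
The largest n with value ≤ 93 is 8 (since 92 ≤ 93 < 117), so the first above is n = 9, value 117.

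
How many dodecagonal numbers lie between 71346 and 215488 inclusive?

The n-th dodecagonal number is n(5n−4).
Smallest index with value ≥ 71346: n = 120 (giving 71520).
Largest index with value ≤ 215488: n = 208 (giving 215488).
Indices 120 through 208: 89 terms.

89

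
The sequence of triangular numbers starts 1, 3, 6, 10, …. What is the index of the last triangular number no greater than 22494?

211

Solve n(n+1)/2 ≤ 22494 for integer n.
n = 211 gives 22366 ≤ 22494, while n = 212 gives 22578 > 22494; so the answer is index 211.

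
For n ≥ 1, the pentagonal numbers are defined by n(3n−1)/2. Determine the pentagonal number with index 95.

The 95th pentagonal number is n(3n−1)/2 with n = 95.
95·(3·95 − 1)/2 = 95·284/2 = 95·142 = 13490.

13490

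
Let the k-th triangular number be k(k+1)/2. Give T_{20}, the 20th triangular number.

The 20th triangular number is n(n+1)/2 with n = 20.
20·21/2 = 420/2 = 210.

210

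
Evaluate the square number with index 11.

121

11² = 121.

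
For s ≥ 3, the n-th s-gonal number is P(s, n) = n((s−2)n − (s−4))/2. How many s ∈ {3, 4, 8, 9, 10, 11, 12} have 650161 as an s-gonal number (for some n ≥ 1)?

s = 3: P(3, 1139) = 649230 and P(3, 1140) = 650370; 650161 is not s-gonal.
s = 4: P(4, 806) = 649636 and P(4, 807) = 651249; 650161 is not s-gonal.
s = 8: P(8, 465) = 647745 and P(8, 466) = 650536; 650161 is not s-gonal.
s = 9: P(9, 431) = 649086 and P(9, 432) = 652104; 650161 is not s-gonal.
s = 10: P(10, 403) = 648427 and P(10, 404) = 651652; 650161 is not s-gonal.
s = 11: P(11, 380) = 648470 and P(11, 381) = 651891; 650161 is not s-gonal.
s = 12: P(12, 361) = 650161. ✓
Hits: s ∈ {12} → 1.

1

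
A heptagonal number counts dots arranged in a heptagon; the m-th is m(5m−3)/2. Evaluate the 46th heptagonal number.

5221

46·(5·46 − 3)/2 = 46·227/2 = 5221.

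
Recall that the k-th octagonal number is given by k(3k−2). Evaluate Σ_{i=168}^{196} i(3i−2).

Σ i(3i−2) = 3Σi² − 2Σi over i = 168..196.
Σi = 19306 − 14028 = 5278 and Σi² = 2529086 − 1566460 = 962626.
3·962626 − 2·5278 = 2877322.

2877322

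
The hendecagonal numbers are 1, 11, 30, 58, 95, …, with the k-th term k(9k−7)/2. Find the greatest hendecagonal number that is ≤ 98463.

Solve n(9n−7)/2 ≤ 98463 for integer n.
n = 148 gives 98050 ≤ 98463, while n = 149 gives 99383 > 98463; so the answer is 98050.

98050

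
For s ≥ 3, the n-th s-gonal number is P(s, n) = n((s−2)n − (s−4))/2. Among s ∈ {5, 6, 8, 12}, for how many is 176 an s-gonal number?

2

s = 5: P(5, 11) = 176. ✓
s = 6: P(6, 9) = 153 and P(6, 10) = 190; 176 is not s-gonal.
s = 8: P(8, 8) = 176. ✓
s = 12: P(12, 6) = 156 and P(12, 7) = 217; 176 is not s-gonal.
Hits: s ∈ {5, 8} → 2.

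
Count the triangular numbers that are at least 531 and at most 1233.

The n-th triangular number is n(n+1)/2.
Smallest index with value ≥ 531: n = 33 (giving 561).
Largest index with value ≤ 1233: n = 49 (giving 1225).
Indices 33 through 49: 17 terms.

17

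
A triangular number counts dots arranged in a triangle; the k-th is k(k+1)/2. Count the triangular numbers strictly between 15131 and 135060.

The n-th triangular number is n(n+1)/2.
Smallest index with value > 15131: n = 174 (giving 15225).
Largest index with value < 135060: n = 519 (giving 134940).
Indices 174 through 519: 346 terms.

346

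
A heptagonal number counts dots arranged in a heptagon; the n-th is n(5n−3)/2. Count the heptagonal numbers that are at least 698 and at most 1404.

7

The n-th heptagonal number is n(5n−3)/2.
Smallest index with value ≥ 698: n = 18 (giving 783).
Largest index with value ≤ 1404: n = 24 (giving 1404).
Indices 18 through 24: 7 terms.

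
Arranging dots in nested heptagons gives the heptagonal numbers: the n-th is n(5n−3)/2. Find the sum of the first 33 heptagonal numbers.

30481

Σ i(5i−3)/2 = (5Σi² − 3Σi) / 2 over i = 1..33.
Σi = 561 and Σi² = 12529.
(5·12529 − 3·561) / 2 = 60962/2 = 30481.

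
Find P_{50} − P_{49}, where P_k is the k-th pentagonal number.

Consecutive pentagonal numbers differ by 3n − 2: here 3·50 − 2 = 148.

148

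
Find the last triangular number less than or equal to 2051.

Solve n(n+1)/2 ≤ 2051 for integer n.
n = 63 gives 2016 ≤ 2051, while n = 64 gives 2080 > 2051; so the answer is 2016.

2016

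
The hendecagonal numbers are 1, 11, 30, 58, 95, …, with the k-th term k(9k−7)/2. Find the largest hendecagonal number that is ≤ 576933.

Solve n(9n−7)/2 ≤ 576933 for integer n.
n = 358 gives 575485 ≤ 576933, while n = 359 gives 578708 > 576933; so the answer is 575485.

575485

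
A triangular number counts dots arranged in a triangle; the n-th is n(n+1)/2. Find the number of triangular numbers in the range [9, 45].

The n-th triangular number is n(n+1)/2.
Smallest index with value ≥ 9: n = 4 (giving 10).
Largest index with value ≤ 45: n = 9 (giving 45).
Indices 4 through 9: 6 terms.

6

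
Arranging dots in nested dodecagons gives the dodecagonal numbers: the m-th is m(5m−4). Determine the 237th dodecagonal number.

The 237th dodecagonal number is n(5n−4) with n = 237.
237·(5·237 − 4) = 237·1181 = 279897.

279897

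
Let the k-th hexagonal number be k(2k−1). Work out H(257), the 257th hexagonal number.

131841

257·(2·257 − 1) = 257·513 = 131841.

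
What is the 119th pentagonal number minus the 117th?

119·(3·119 − 1)/2 = 21182 and 117·(3·117 − 1)/2 = 20475.
Difference: 21182 − 20475 = 707.

707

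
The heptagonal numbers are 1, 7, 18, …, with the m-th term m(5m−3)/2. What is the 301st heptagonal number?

226051

The 301st heptagonal number is n(5n−3)/2 with n = 301.
301·(5·301 − 3)/2 = 301·1502/2 = 301·751 = 226051.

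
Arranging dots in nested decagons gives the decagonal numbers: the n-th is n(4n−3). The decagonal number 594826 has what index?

386

Set n(4n−3) = 594826, giving 4n² − 3n − 594826 = 0.
The discriminant is 9 + 16·594826 = 9517225, and √9517225 = 3085.
So n = (3 + 3085) / 8 = 3088/8 = 386.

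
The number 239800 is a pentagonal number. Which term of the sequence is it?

400

Set n(3n−1)/2 = 239800, giving 3n² − n − 479600 = 0.
The discriminant is 1 + 24·239800 = 5755201, and √5755201 = 2399.
So n = (1 + 2399) / 6 = 2400/6 = 400.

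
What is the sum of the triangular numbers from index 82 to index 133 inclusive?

Σ i(i+1)/2 = (Σi² + Σi) / 2 over i = 82..133.
Σi = 8911 − 3321 = 5590 and Σi² = 793079 − 180441 = 612638.
(1·612638 + 1·5590) / 2 = 618228/2 = 309114.

309114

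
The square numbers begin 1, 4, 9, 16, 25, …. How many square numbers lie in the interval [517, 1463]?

16

The n-th square number is n².
Smallest index with value ≥ 517: n = 23 (giving 529).
Largest index with value ≤ 1463: n = 38 (giving 1444).
Indices 23 through 38: 16 terms.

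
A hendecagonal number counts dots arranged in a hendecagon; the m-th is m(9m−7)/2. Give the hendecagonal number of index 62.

17081

The 62nd hendecagonal number is n(9n−7)/2 with n = 62.
62·(9·62 − 7)/2 = 62·551/2 = 17081.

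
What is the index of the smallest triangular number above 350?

Solve n(n+1)/2 > 350 for integer n.
The largest n with value ≤ 350 is 25 (since 325 ≤ 350 < 351), so the first above is n = 26, value 351.

26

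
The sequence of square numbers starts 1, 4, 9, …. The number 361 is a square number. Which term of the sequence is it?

We need n² = 361, so n = √361 = 19.

19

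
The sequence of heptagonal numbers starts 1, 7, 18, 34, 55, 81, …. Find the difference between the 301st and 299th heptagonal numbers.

301·(5·301 − 3)/2 = 226051 and 299·(5·299 − 3)/2 = 223054.
Difference: 226051 − 223054 = 2997.

2997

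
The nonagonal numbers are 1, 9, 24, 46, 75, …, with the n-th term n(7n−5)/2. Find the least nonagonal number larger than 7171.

7291

Solve n(7n−5)/2 > 7171 for integer n.
The largest n with value ≤ 7171 is 45 (since 6975 ≤ 7171 < 7291), so the first above is n = 46, value 7291.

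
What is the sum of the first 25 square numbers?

5525

Σ_{i=1}^{25} i² = 25·26·51/6 = 5525.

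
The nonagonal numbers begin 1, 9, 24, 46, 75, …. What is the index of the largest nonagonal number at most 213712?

247

Solve n(7n−5)/2 ≤ 213712 for integer n.
n = 247 gives 212914 ≤ 213712, while n = 248 gives 214644 > 213712; so the answer is index 247.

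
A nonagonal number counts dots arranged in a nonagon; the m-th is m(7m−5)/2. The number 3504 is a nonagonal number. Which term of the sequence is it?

32

Set n(7n−5)/2 = 3504, giving 7n² − 5n − 7008 = 0.
The discriminant is 25 + 56·3504 = 196249, and √196249 = 443.
So n = (5 + 443) / 14 = 448/14 = 32.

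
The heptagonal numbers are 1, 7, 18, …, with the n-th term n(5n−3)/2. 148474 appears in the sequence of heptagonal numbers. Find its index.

Set n(5n−3)/2 = 148474, giving 5n² − 3n − 296948 = 0.
The discriminant is 9 + 40·148474 = 5938969, and √5938969 = 2437.
So n = (3 + 2437) / 10 = 2440/10 = 244.

244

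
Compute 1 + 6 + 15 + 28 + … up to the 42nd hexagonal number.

Σ i(2i−1) = 2Σi² − Σi over i = 1..42.
Σi = 903 and Σi² = 25585.
2·25585 − 1·903 = 50267.

50267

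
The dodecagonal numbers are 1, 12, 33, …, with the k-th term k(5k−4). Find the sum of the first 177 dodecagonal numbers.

9257513

Σ i(5i−4) = 5Σi² − 4Σi over i = 1..177.
Σi = 15753 and Σi² = 1864105.
5·1864105 − 4·15753 = 9257513.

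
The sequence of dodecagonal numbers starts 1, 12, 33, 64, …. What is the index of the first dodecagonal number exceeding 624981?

Solve n(5n−4) > 624981 for integer n.
The largest n with value ≤ 624981 is 353 (since 621633 ≤ 624981 < 625164), so the first above is n = 354, value 625164.

354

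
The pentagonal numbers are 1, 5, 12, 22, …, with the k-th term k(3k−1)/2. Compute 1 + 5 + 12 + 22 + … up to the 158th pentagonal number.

1984638

Σ i(3i−1)/2 = (3Σi² − Σi) / 2 over i = 1..158.
Σi = 12561 and Σi² = 1327279.
(3·1327279 − 1·12561) / 2 = 3969276/2 = 1984638.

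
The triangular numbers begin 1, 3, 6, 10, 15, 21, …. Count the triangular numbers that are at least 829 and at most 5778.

The n-th triangular number is n(n+1)/2.
Smallest index with value ≥ 829: n = 41 (giving 861).
Largest index with value ≤ 5778: n = 107 (giving 5778).
Indices 41 through 107: 67 terms.

67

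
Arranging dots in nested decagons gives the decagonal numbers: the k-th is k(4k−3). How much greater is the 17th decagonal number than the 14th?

363

17·(4·17 − 3) = 1105 and 14·(4·14 − 3) = 742.
Difference: 1105 − 742 = 363.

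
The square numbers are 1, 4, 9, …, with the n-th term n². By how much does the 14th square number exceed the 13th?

27

n² − (n−1)² = 2n − 1, so 14² − 13² = 2·14 − 1 = 27.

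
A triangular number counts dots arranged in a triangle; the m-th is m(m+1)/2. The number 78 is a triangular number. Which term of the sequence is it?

Set n(n+1)/2 = 78, giving n² + n − 156 = 0.
So n = (-1 + 25) / 2 = 24/2 = 12.

12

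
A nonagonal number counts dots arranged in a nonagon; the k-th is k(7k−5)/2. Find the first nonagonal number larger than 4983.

Solve n(7n−5)/2 > 4983 for integer n.
The largest n with value ≤ 4983 is 38 (since 4959 ≤ 4983 < 5226), so the first above is n = 39, value 5226.

5226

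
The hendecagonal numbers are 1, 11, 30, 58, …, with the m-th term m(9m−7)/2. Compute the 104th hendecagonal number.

The 104th hendecagonal number is n(9n−7)/2 with n = 104.
104·(9·104 − 7)/2 = 104·929/2 = 48308.

48308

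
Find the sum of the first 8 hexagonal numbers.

372

Σ i(2i−1) = 2Σi² − Σi over i = 1..8.
Σi = 36 and Σi² = 204.
2·204 − 1·36 = 372.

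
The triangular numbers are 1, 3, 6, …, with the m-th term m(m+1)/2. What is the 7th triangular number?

The 7th triangular number is n(n+1)/2 with n = 7.
7·8/2 = 56/2 = 28.

28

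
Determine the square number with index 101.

10201

The 101st square number is n² with n = 101.
101² = 10201.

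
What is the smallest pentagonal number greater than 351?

Solve n(3n−1)/2 > 351 for integer n.
The largest n with value ≤ 351 is 15 (since 330 ≤ 351 < 376), so the first above is n = 16, value 376.

376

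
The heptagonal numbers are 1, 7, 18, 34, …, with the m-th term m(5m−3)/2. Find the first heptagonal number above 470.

540

Solve n(5n−3)/2 > 470 for integer n.
The largest n with value ≤ 470 is 14 (since 469 ≤ 470 < 540), so the first above is n = 15, value 540.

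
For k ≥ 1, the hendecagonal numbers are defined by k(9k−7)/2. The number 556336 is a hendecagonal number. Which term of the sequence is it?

Set n(9n−7)/2 = 556336, giving 9n² − 7n − 1112672 = 0.
The discriminant is 49 + 72·556336 = 40056241, and √40056241 = 6329.
So n = (7 + 6329) / 18 = 6336/18 = 352.
Check: 352·(9·352 − 7)/2 = 556336. ✓

352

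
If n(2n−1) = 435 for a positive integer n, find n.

Set n(2n−1) = 435, giving 2n² − n − 435 = 0.
The discriminant is 1 + 8·435 = 3481, and √3481 = 59.
So n = (1 + 59) / 4 = 60/4 = 15.

15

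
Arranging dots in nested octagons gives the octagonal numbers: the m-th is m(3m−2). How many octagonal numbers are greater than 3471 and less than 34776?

The n-th octagonal number is n(3n−2).
Smallest index with value > 3471: n = 35 (giving 3605).
Largest index with value < 34776: n = 107 (giving 34133).
Indices 35 through 107: 73 terms.

73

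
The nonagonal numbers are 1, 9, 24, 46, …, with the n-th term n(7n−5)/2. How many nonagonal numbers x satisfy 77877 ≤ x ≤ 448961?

209

The n-th nonagonal number is n(7n−5)/2.
Smallest index with value ≥ 77877: n = 150 (giving 78375).
Largest index with value ≤ 448961: n = 358 (giving 447679).
Indices 150 through 358: 209 terms.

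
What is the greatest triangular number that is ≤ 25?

21

Solve n(n+1)/2 ≤ 25 for integer n.
n = 6 gives 21 ≤ 25, while n = 7 gives 28 > 25; so the answer is 21.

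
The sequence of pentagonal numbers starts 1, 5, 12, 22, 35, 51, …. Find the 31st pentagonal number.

31·(3·31 − 1)/2 = 31·92/2 = 31·46 = 1426.

1426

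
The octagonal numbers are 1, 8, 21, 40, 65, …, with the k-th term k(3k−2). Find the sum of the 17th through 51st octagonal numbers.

129710

Σ i(3i−2) = 3Σi² − 2Σi over i = 17..51.
Σi = 1326 − 136 = 1190 and Σi² = 45526 − 1496 = 44030.
3·44030 − 2·1190 = 129710.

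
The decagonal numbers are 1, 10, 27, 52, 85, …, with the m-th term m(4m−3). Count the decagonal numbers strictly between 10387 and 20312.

20

The n-th decagonal number is n(4n−3).
Smallest index with value > 10387: n = 52 (giving 10660).
Largest index with value < 20312: n = 71 (giving 19951).
Indices 52 through 71: 20 terms.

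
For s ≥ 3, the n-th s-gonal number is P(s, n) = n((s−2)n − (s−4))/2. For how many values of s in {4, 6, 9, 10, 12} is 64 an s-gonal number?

s = 4: P(4, 8) = 64. ✓
s = 6: P(6, 5) = 45 and P(6, 6) = 66; 64 is not s-gonal.
s = 9: P(9, 4) = 46 and P(9, 5) = 75; 64 is not s-gonal.
s = 10: P(10, 4) = 52 and P(10, 5) = 85; 64 is not s-gonal.
s = 12: P(12, 4) = 64. ✓
Hits: s ∈ {4, 12} → 2.

2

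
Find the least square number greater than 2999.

Solve n² > 2999 for integer n.
The largest n with value ≤ 2999 is 54 (since 2916 ≤ 2999 < 3025), so the first above is n = 55, value 3025.

3025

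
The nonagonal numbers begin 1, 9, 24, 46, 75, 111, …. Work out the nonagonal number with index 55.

The 55th nonagonal number is n(7n−5)/2 with n = 55.
55·(7·55 − 5)/2 = 55·380/2 = 55·190 = 10450.

10450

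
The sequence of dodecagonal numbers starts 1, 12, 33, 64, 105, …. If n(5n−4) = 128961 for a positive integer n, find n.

Set n(5n−4) = 128961, giving 5n² − 4n − 128961 = 0.
The discriminant is 16 + 20·128961 = 2579236, and √2579236 = 1606.
So n = (4 + 1606) / 10 = 1610/10 = 161.

161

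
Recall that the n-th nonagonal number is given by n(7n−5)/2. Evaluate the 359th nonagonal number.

450186

The 359th nonagonal number is n(7n−5)/2 with n = 359.
359·(7·359 − 5)/2 = 359·2508/2 = 359·1254 = 450186.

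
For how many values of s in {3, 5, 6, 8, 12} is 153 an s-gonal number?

s = 3: P(3, 17) = 153. ✓
s = 5: P(5, 10) = 145 and P(5, 11) = 176; 153 is not s-gonal.
s = 6: P(6, 9) = 153. ✓
s = 8: P(8, 7) = 133 and P(8, 8) = 176; 153 is not s-gonal.
s = 12: P(12, 5) = 105 and P(12, 6) = 156; 153 is not s-gonal.
Hits: s ∈ {3, 6} → 2.

2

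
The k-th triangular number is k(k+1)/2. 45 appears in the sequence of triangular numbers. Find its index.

9

Set n(n+1)/2 = 45, giving n² + n − 90 = 0.
So n = (-1 + 19) / 2 = 18/2 = 9.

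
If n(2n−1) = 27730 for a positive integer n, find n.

Set n(2n−1) = 27730, giving 2n² − n − 27730 = 0.
The discriminant is 1 + 8·27730 = 221841, and √221841 = 471.
So n = (1 + 471) / 4 = 472/4 = 118.

118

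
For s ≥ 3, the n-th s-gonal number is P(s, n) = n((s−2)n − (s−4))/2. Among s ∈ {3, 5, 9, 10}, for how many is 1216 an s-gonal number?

1

s = 3: P(3, 48) = 1176 and P(3, 49) = 1225; 1216 is not s-gonal.
s = 5: P(5, 28) = 1162 and P(5, 29) = 1247; 1216 is not s-gonal.
s = 9: P(9, 19) = 1216. ✓
s = 10: P(10, 17) = 1105 and P(10, 18) = 1242; 1216 is not s-gonal.
Hits: s ∈ {9} → 1.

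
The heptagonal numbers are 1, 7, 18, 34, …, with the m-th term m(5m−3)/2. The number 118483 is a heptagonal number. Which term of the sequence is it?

Set n(5n−3)/2 = 118483, giving 5n² − 3n − 236966 = 0.
The discriminant is 9 + 40·118483 = 4739329, and √4739329 = 2177.
So n = (3 + 2177) / 10 = 2180/10 = 218.

218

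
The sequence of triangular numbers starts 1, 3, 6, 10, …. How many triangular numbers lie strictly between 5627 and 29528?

The n-th triangular number is n(n+1)/2.
Smallest index with value > 5627: n = 106 (giving 5671).
Largest index with value < 29528: n = 242 (giving 29403).
Indices 106 through 242: 137 terms.

137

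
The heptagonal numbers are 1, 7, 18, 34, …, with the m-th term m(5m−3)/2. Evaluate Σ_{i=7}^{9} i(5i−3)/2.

449

Σ i(5i−3)/2 = (5Σi² − 3Σi) / 2 over i = 7..9.
Σi = 45 − 21 = 24 and Σi² = 285 − 91 = 194.
(5·194 − 3·24) / 2 = 898/2 = 449.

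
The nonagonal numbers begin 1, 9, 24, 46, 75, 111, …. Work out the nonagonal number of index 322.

362089

The 322nd nonagonal number is n(7n−5)/2 with n = 322.
322·(7·322 − 5)/2 = 322·2249/2 = 362089.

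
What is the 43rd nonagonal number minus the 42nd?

295

Consecutive nonagonal numbers differ by 7n − 6: here 7·43 − 6 = 295.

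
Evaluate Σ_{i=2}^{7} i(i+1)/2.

83

Σ i(i+1)/2 = (Σi² + Σi) / 2 over i = 2..7.
Σi = 28 − 1 = 27 and Σi² = 140 − 1 = 139.
(1·139 + 1·27) / 2 = 166/2 = 83.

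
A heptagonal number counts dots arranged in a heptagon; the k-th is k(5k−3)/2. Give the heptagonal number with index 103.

26368

103·(5·103 − 3)/2 = 103·512/2 = 103·256 = 26368.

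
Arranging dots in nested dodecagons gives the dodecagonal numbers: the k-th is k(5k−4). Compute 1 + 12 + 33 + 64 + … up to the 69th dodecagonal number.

549815

Σ i(5i−4) = 5Σi² − 4Σi over i = 1..69.
Σi = 2415 and Σi² = 111895.
5·111895 − 4·2415 = 549815.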